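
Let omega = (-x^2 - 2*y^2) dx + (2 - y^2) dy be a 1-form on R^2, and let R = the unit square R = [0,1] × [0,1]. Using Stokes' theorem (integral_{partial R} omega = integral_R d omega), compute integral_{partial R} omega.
integral_(partial R) omega = 2

Stokes: integral_partial_R omega = integral_R d omega with d omega = (∂Q/∂x - ∂P/∂y) dx ∧ dy.
  ∂Q/∂x = 0
  ∂P/∂y = -4*y
  integrand = ∂Q/∂x - ∂P/∂y = 4*y.
Integrating over R: integral_0^1 integral_0^1 (4*y) dx dy = 2.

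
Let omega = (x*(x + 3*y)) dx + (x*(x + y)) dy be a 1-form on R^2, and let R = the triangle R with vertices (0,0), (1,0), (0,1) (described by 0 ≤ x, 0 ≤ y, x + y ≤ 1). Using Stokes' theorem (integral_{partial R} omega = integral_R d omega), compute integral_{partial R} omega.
integral_(partial R) omega = 0

Stokes: integral_partial_R omega = integral_R d omega with d omega = (∂Q/∂x - ∂P/∂y) dx ∧ dy.
  ∂Q/∂x = 2*x + y
  ∂P/∂y = 3*x
  integrand = ∂Q/∂x - ∂P/∂y = -x + y.
Integrating over R: integral_0^1 integral_0^{1-x} (-x + y) dy dx = 0.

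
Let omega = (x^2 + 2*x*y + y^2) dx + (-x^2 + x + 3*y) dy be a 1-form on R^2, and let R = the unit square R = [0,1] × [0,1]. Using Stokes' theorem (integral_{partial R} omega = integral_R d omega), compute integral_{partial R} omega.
integral_(partial R) omega = -2

Stokes: integral_partial_R omega = integral_R d omega with d omega = (∂Q/∂x - ∂P/∂y) dx ∧ dy.
  ∂Q/∂x = 1 - 2*x
  ∂P/∂y = 2*x + 2*y
  integrand = ∂Q/∂x - ∂P/∂y = -4*x - 2*y + 1.
Integrating over R: integral_0^1 integral_0^1 (-4*x - 2*y + 1) dx dy = -2.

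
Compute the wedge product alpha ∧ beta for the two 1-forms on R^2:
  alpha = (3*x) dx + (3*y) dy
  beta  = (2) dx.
alpha ∧ beta = (-6*y) dx ∧ dy

Distribute the wedge, using dx_i ∧ dx_j = -dx_j ∧ dx_i and dx_i ∧ dx_i = 0. For each pair (i, j) with i < j, the coefficient of dx_i ∧ dx_j in alpha ∧ beta is (alpha_i * beta_j - alpha_j * beta_i). Collecting: alpha ∧ beta = (-6*y) dx ∧ dy.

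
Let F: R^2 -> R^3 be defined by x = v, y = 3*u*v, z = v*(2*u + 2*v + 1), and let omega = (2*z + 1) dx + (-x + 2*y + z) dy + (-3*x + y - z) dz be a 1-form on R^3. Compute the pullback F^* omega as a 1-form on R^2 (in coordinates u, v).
F^* omega = (2*v^2*(13*u + v - 4)) du + (26*u^2*v + 6*u*v^2 - 3*u*v - 8*v^3 - 14*v^2 - 2*v + 1) dv

Using F^*(f dg) = (f ∘ F) d(g ∘ F), substitute each coordinate x_i by F_i(u, v) in f_i, and replace dx_i by d F_i = (∂F_i/∂u) du + (∂F_i/∂v) dv.
  For the x component: f_1(F) = 4*u*v + 4*v^2 + 2*v + 1; d F_1 = (0) du + (1) dv
  For the y component: f_2(F) = 2*v*(4*u + v); d F_2 = (3*v) du + (3*u) dv
  For the z component: f_3(F) = v*(u - 2*v - 4); d F_3 = (2*v) du + (2*u + 4*v + 1) dv
Combining and collecting du, dv coefficients:
  coeff of du: 2*v^2*(13*u + v - 4)
  coeff of dv: 26*u^2*v + 6*u*v^2 - 3*u*v - 8*v^3 - 14*v^2 - 2*v + 1
F^* omega = (2*v^2*(13*u + v - 4)) du + (26*u^2*v + 6*u*v^2 - 3*u*v - 8*v^3 - 14*v^2 - 2*v + 1) dv.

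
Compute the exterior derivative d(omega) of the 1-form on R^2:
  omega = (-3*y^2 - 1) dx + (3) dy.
d(omega) = (6*y) dx ∧ dy

For a 1-form omega = sum_i f_i dx_i, the exterior derivative is
  d(omega) = sum_{i < j} (∂f_j/∂x_i - ∂f_i/∂x_j) dx_i ∧ dx_j.
  coefficient of dx ∧ dy: ∂f_2/∂x - ∂f_1/∂y = ∂(3)/∂x - ∂(-3*y^2 - 1)/∂y = 6*y
Assembling: d(omega) = (6*y) dx ∧ dy.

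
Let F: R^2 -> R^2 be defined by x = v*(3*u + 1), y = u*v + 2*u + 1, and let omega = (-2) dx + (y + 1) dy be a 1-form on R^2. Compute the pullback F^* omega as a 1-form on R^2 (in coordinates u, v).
F^* omega = (u*v^2 + 4*u*v + 4*u - 4*v + 4) du + (u^2*v + 2*u^2 - 4*u - 2) dv

Using F^*(f dg) = (f ∘ F) d(g ∘ F), substitute each coordinate x_i by F_i(u, v) in f_i, and replace dx_i by d F_i = (∂F_i/∂u) du + (∂F_i/∂v) dv.
  For the x component: f_1(F) = -2; d F_1 = (3*v) du + (3*u + 1) dv
  For the y component: f_2(F) = u*v + 2*u + 2; d F_2 = (v + 2) du + (u) dv
Combining and collecting du, dv coefficients:
  coeff of du: u*v^2 + 4*u*v + 4*u - 4*v + 4
  coeff of dv: u^2*v + 2*u^2 - 4*u - 2
F^* omega = (u*v^2 + 4*u*v + 4*u - 4*v + 4) du + (u^2*v + 2*u^2 - 4*u - 2) dv.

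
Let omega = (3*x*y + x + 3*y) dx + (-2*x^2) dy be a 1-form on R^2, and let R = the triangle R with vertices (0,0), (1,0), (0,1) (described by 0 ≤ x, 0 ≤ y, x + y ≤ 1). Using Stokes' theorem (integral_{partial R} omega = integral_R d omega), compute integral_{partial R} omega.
integral_(partial R) omega = -8/3

Stokes: integral_partial_R omega = integral_R d omega with d omega = (∂Q/∂x - ∂P/∂y) dx ∧ dy.
  ∂Q/∂x = -4*x
  ∂P/∂y = 3*x + 3
  integrand = ∂Q/∂x - ∂P/∂y = -7*x - 3.
Integrating over R: integral_0^1 integral_0^{1-x} (-7*x - 3) dy dx = -8/3.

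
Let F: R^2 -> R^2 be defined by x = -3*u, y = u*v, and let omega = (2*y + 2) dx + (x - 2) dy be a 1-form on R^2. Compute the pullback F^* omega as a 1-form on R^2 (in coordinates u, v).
F^* omega = (-9*u*v - 2*v - 6) du + (u*(-3*u - 2)) dv

Using F^*(f dg) = (f ∘ F) d(g ∘ F), substitute each coordinate x_i by F_i(u, v) in f_i, and replace dx_i by d F_i = (∂F_i/∂u) du + (∂F_i/∂v) dv.
  For the x component: f_1(F) = 2*u*v + 2; d F_1 = (-3) du + (0) dv
  For the y component: f_2(F) = -3*u - 2; d F_2 = (v) du + (u) dv
Combining and collecting du, dv coefficients:
  coeff of du: -9*u*v - 2*v - 6
  coeff of dv: u*(-3*u - 2)
F^* omega = (-9*u*v - 2*v - 6) du + (u*(-3*u - 2)) dv.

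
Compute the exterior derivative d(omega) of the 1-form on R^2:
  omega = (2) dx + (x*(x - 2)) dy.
d(omega) = (2*x - 2) dx ∧ dy

For a 1-form omega = sum_i f_i dx_i, the exterior derivative is
  d(omega) = sum_{i < j} (∂f_j/∂x_i - ∂f_i/∂x_j) dx_i ∧ dx_j.
  coefficient of dx ∧ dy: ∂f_2/∂x - ∂f_1/∂y = ∂(x*(x - 2))/∂x - ∂(2)/∂y = 2*x - 2
Assembling: d(omega) = (2*x - 2) dx ∧ dy.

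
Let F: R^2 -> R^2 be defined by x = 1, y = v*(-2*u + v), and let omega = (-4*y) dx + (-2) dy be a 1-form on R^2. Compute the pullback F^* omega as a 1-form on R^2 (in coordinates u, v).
F^* omega = (4*v) du + (4*u - 4*v) dv

Using F^*(f dg) = (f ∘ F) d(g ∘ F), substitute each coordinate x_i by F_i(u, v) in f_i, and replace dx_i by d F_i = (∂F_i/∂u) du + (∂F_i/∂v) dv.
  For the x component: f_1(F) = 4*v*(2*u - v); d F_1 = (0) du + (0) dv
  For the y component: f_2(F) = -2; d F_2 = (-2*v) du + (-2*u + 2*v) dv
Combining and collecting du, dv coefficients:
  coeff of du: 4*v
  coeff of dv: 4*u - 4*v
F^* omega = (4*v) du + (4*u - 4*v) dv.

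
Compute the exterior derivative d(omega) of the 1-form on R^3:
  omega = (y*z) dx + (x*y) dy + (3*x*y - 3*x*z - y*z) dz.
d(omega) = (y - z) dx ∧ dy + (2*y - 3*z) dx ∧ dz + (3*x - z) dy ∧ dz

For a 1-form omega = sum_i f_i dx_i, the exterior derivative is
  d(omega) = sum_{i < j} (∂f_j/∂x_i - ∂f_i/∂x_j) dx_i ∧ dx_j.
  coefficient of dx ∧ dy: ∂f_2/∂x - ∂f_1/∂y = ∂(x*y)/∂x - ∂(y*z)/∂y = y - z
  coefficient of dx ∧ dz: ∂f_3/∂x - ∂f_1/∂z = ∂(3*x*y - 3*x*z - y*z)/∂x - ∂(y*z)/∂z = 2*y - 3*z
  coefficient of dy ∧ dz: ∂f_3/∂y - ∂f_2/∂z = ∂(3*x*y - 3*x*z - y*z)/∂y - ∂(x*y)/∂z = 3*x - z
Assembling: d(omega) = (y - z) dx ∧ dy + (2*y - 3*z) dx ∧ dz + (3*x - z) dy ∧ dz.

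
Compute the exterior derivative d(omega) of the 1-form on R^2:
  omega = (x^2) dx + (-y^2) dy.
d(omega) = 0

For a 1-form omega = sum_i f_i dx_i, the exterior derivative is
  d(omega) = sum_{i < j} (∂f_j/∂x_i - ∂f_i/∂x_j) dx_i ∧ dx_j.

Assembling: d(omega) = 0.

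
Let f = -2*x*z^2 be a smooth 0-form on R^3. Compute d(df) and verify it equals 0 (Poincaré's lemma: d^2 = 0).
d(df) = 0

Step 1: df = sum_i (∂f/∂x_i) dx_i = (-2*z^2) dx + (0) dy + (-4*x*z) dz.
Step 2: Apply d again. Using the 1-form formula, the coefficient of dx ∧ dy in d(df) is ∂^2 f/∂x ∂y - ∂^2 f/∂y ∂x = (0) - (0) = 0 (equality of mixed partials for smooth f).
Similarly for dx ∧ dz and dy ∧ dz — all coefficients vanish. So d(df) = 0.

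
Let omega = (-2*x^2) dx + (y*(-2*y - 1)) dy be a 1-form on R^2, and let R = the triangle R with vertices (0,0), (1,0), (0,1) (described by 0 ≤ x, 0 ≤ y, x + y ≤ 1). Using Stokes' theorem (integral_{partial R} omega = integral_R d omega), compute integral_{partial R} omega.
integral_(partial R) omega = 0

Stokes: integral_partial_R omega = integral_R d omega with d omega = (∂Q/∂x - ∂P/∂y) dx ∧ dy.
  ∂Q/∂x = 0
  ∂P/∂y = 0
  integrand = ∂Q/∂x - ∂P/∂y = 0.
Integrating over R: integral_0^1 integral_0^{1-x} (0) dy dx = 0.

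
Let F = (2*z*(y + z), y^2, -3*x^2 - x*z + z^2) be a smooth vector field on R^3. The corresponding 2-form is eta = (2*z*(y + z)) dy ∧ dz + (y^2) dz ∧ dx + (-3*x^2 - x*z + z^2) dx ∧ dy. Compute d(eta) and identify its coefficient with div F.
d(eta) = (-x + 2*y + 2*z) dx ∧ dy ∧ dz; div F = -x + 2*y + 2*z

For a 2-form in R^3 of the form above, applying d gives a 3-form with coefficient ∂P/∂x + ∂Q/∂y + ∂R/∂z:
  ∂P/∂x = 0
  ∂Q/∂y = 2*y
  ∂R/∂z = -x + 2*z
Sum = -x + 2*y + 2*z, which is exactly div F.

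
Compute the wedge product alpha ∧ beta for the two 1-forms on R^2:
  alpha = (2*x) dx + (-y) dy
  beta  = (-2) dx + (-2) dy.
alpha ∧ beta = (-4*x - 2*y) dx ∧ dy

Distribute the wedge, using dx_i ∧ dx_j = -dx_j ∧ dx_i and dx_i ∧ dx_i = 0. For each pair (i, j) with i < j, the coefficient of dx_i ∧ dx_j in alpha ∧ beta is (alpha_i * beta_j - alpha_j * beta_i). Collecting: alpha ∧ beta = (-4*x - 2*y) dx ∧ dy.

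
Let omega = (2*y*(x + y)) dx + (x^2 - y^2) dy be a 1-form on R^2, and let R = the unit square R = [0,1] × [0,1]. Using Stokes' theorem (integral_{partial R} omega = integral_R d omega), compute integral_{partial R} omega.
integral_(partial R) omega = -2

Stokes: integral_partial_R omega = integral_R d omega with d omega = (∂Q/∂x - ∂P/∂y) dx ∧ dy.
  ∂Q/∂x = 2*x
  ∂P/∂y = 2*x + 4*y
  integrand = ∂Q/∂x - ∂P/∂y = -4*y.
Integrating over R: integral_0^1 integral_0^1 (-4*y) dx dy = -2.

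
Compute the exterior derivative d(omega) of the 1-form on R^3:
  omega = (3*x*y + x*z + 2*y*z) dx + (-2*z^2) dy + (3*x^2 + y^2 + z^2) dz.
d(omega) = (-3*x - 2*z) dx ∧ dy + (5*x - 2*y) dx ∧ dz + (2*y + 4*z) dy ∧ dz

For a 1-form omega = sum_i f_i dx_i, the exterior derivative is
  d(omega) = sum_{i < j} (∂f_j/∂x_i - ∂f_i/∂x_j) dx_i ∧ dx_j.
  coefficient of dx ∧ dy: ∂f_2/∂x - ∂f_1/∂y = ∂(-2*z^2)/∂x - ∂(3*x*y + x*z + 2*y*z)/∂y = -3*x - 2*z
  coefficient of dx ∧ dz: ∂f_3/∂x - ∂f_1/∂z = ∂(3*x^2 + y^2 + z^2)/∂x - ∂(3*x*y + x*z + 2*y*z)/∂z = 5*x - 2*y
  coefficient of dy ∧ dz: ∂f_3/∂y - ∂f_2/∂z = ∂(3*x^2 + y^2 + z^2)/∂y - ∂(-2*z^2)/∂z = 2*y + 4*z
Assembling: d(omega) = (-3*x - 2*z) dx ∧ dy + (5*x - 2*y) dx ∧ dz + (2*y + 4*z) dy ∧ dz.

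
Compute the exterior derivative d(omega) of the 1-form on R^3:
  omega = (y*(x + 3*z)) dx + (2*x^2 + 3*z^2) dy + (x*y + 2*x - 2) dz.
d(omega) = (3*x - 3*z) dx ∧ dy + (2 - 2*y) dx ∧ dz + (x - 6*z) dy ∧ dz

For a 1-form omega = sum_i f_i dx_i, the exterior derivative is
  d(omega) = sum_{i < j} (∂f_j/∂x_i - ∂f_i/∂x_j) dx_i ∧ dx_j.
  coefficient of dx ∧ dy: ∂f_2/∂x - ∂f_1/∂y = ∂(2*x^2 + 3*z^2)/∂x - ∂(y*(x + 3*z))/∂y = 3*x - 3*z
  coefficient of dx ∧ dz: ∂f_3/∂x - ∂f_1/∂z = ∂(x*y + 2*x - 2)/∂x - ∂(y*(x + 3*z))/∂z = 2 - 2*y
  coefficient of dy ∧ dz: ∂f_3/∂y - ∂f_2/∂z = ∂(x*y + 2*x - 2)/∂y - ∂(2*x^2 + 3*z^2)/∂z = x - 6*z
Assembling: d(omega) = (3*x - 3*z) dx ∧ dy + (2 - 2*y) dx ∧ dz + (x - 6*z) dy ∧ dz.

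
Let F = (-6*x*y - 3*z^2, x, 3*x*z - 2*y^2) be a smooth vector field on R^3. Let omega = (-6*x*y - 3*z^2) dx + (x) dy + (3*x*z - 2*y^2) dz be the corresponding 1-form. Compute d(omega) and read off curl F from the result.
d(omega) = (-4*y) dy ∧ dz + (-9*z) dz ∧ dx + (6*x + 1) dx ∧ dy; curl F = (-4*y, -9*z, 6*x + 1)

d omega = sum_{i<j} (∂f_j/∂x_i - ∂f_i/∂x_j) dx_i ∧ dx_j. Under the identification (dy ∧ dz, dz ∧ dx, dx ∧ dy) ↔ (e_x, e_y, e_z), the coefficients are exactly the components of curl F. Compute:
  ∂R/∂y - ∂Q/∂z = (-4*y) - (0) = -4*y
  ∂P/∂z - ∂R/∂x = (-6*z) - (3*z) = -9*z
  ∂Q/∂x - ∂P/∂y = (1) - (-6*x) = 6*x + 1.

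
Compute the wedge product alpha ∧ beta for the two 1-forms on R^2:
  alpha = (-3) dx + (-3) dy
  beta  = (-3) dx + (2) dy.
alpha ∧ beta = (-15) dx ∧ dy

Distribute the wedge, using dx_i ∧ dx_j = -dx_j ∧ dx_i and dx_i ∧ dx_i = 0. For each pair (i, j) with i < j, the coefficient of dx_i ∧ dx_j in alpha ∧ beta is (alpha_i * beta_j - alpha_j * beta_i). Collecting: alpha ∧ beta = (-15) dx ∧ dy.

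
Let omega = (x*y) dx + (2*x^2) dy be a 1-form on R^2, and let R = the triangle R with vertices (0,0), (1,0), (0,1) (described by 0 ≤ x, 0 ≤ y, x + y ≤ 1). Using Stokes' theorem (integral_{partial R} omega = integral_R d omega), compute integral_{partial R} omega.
integral_(partial R) omega = 1/2

Stokes: integral_partial_R omega = integral_R d omega with d omega = (∂Q/∂x - ∂P/∂y) dx ∧ dy.
  ∂Q/∂x = 4*x
  ∂P/∂y = x
  integrand = ∂Q/∂x - ∂P/∂y = 3*x.
Integrating over R: integral_0^1 integral_0^{1-x} (3*x) dy dx = 1/2.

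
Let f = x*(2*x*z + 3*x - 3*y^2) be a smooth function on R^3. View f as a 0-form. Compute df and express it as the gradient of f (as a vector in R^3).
df = (4*x*z + 6*x - 3*y^2) dx + (-6*x*y) dy + (2*x^2) dz; grad f = (4*x*z + 6*x - 3*y^2, -6*x*y, 2*x^2)

For a 0-form f, d f = (∂f/∂x) dx + (∂f/∂y) dy + (∂f/∂z) dz. The components of the vector representation are exactly the entries of grad f in Cartesian coordinates:
  ∂f/∂x = 4*x*z + 6*x - 3*y^2
  ∂f/∂y = -6*x*y
  ∂f/∂z = 2*x^2.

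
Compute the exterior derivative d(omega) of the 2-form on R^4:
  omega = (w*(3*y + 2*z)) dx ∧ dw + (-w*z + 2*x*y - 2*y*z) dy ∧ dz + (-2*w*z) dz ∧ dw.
d(omega) = (-3*w) dx ∧ dy ∧ dw + (-2*w) dx ∧ dz ∧ dw + (2*y) dx ∧ dy ∧ dz + (-z) dy ∧ dz ∧ dw

For a 2-form omega = sum_{i<j} g_{ij} dx_i ∧ dx_j, the exterior derivative is
  d(omega) = sum_{i<j} d(g_{ij}) ∧ dx_i ∧ dx_j = sum_{i<j, k} (∂g_{ij}/∂x_k) dx_k ∧ dx_i ∧ dx_j.
Expand each term, using dx_k ∧ dx_i ∧ dx_j = sgn(permutation) dx_{(a)} ∧ dx_{(b)} ∧ dx_{(c)} with (a < b < c) sorted:
  d(w*(3*y + 2*z)) includes (∂/∂y)(w*(3*y + 2*z)) dy = (3*w) dy, which multiplied by dx ∧ dw gives (-3*w) dx ∧ dy ∧ dw
  d(w*(3*y + 2*z)) includes (∂/∂z)(w*(3*y + 2*z)) dz = (2*w) dz, which multiplied by dx ∧ dw gives (-2*w) dx ∧ dz ∧ dw
  d(-w*z + 2*x*y - 2*y*z) includes (∂/∂x)(-w*z + 2*x*y - 2*y*z) dx = (2*y) dx, which multiplied by dy ∧ dz gives (2*y) dx ∧ dy ∧ dz
  d(-w*z + 2*x*y - 2*y*z) includes (∂/∂w)(-w*z + 2*x*y - 2*y*z) dw = (-z) dw, which multiplied by dy ∧ dz gives (-z) dy ∧ dz ∧ dw
Collecting like 3-forms: d(omega) = (-3*w) dx ∧ dy ∧ dw + (-2*w) dx ∧ dz ∧ dw + (2*y) dx ∧ dy ∧ dz + (-z) dy ∧ dz ∧ dw.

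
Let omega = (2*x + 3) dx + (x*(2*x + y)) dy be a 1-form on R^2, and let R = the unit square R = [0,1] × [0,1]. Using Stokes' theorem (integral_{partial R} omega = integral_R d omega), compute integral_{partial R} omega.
integral_(partial R) omega = 5/2

Stokes: integral_partial_R omega = integral_R d omega with d omega = (∂Q/∂x - ∂P/∂y) dx ∧ dy.
  ∂Q/∂x = 4*x + y
  ∂P/∂y = 0
  integrand = ∂Q/∂x - ∂P/∂y = 4*x + y.
Integrating over R: integral_0^1 integral_0^1 (4*x + y) dx dy = 5/2.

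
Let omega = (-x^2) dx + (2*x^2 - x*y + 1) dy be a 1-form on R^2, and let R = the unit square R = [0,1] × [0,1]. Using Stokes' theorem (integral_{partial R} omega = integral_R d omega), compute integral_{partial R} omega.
integral_(partial R) omega = 3/2

Stokes: integral_partial_R omega = integral_R d omega with d omega = (∂Q/∂x - ∂P/∂y) dx ∧ dy.
  ∂Q/∂x = 4*x - y
  ∂P/∂y = 0
  integrand = ∂Q/∂x - ∂P/∂y = 4*x - y.
Integrating over R: integral_0^1 integral_0^1 (4*x - y) dx dy = 3/2.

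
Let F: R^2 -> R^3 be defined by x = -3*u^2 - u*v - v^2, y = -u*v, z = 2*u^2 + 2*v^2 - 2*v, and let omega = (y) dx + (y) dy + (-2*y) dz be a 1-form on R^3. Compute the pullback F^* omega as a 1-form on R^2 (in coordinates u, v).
F^* omega = (2*u*v*(7*u + v)) du + (2*u*v*(u + 5*v - 2)) dv

Using F^*(f dg) = (f ∘ F) d(g ∘ F), substitute each coordinate x_i by F_i(u, v) in f_i, and replace dx_i by d F_i = (∂F_i/∂u) du + (∂F_i/∂v) dv.
  For the x component: f_1(F) = -u*v; d F_1 = (-6*u - v) du + (-u - 2*v) dv
  For the y component: f_2(F) = -u*v; d F_2 = (-v) du + (-u) dv
  For the z component: f_3(F) = 2*u*v; d F_3 = (4*u) du + (4*v - 2) dv
Combining and collecting du, dv coefficients:
  coeff of du: 2*u*v*(7*u + v)
  coeff of dv: 2*u*v*(u + 5*v - 2)
F^* omega = (2*u*v*(7*u + v)) du + (2*u*v*(u + 5*v - 2)) dv.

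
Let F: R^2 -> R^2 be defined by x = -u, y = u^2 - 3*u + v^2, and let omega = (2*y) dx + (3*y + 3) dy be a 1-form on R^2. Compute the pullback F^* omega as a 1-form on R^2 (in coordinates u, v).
F^* omega = (6*u^3 - 29*u^2 + 6*u*v^2 + 39*u - 11*v^2 - 9) du + (6*v*(u^2 - 3*u + v^2 + 1)) dv

Using F^*(f dg) = (f ∘ F) d(g ∘ F), substitute each coordinate x_i by F_i(u, v) in f_i, and replace dx_i by d F_i = (∂F_i/∂u) du + (∂F_i/∂v) dv.
  For the x component: f_1(F) = 2*u^2 - 6*u + 2*v^2; d F_1 = (-1) du + (0) dv
  For the y component: f_2(F) = 3*u^2 - 9*u + 3*v^2 + 3; d F_2 = (2*u - 3) du + (2*v) dv
Combining and collecting du, dv coefficients:
  coeff of du: 6*u^3 - 29*u^2 + 6*u*v^2 + 39*u - 11*v^2 - 9
  coeff of dv: 6*v*(u^2 - 3*u + v^2 + 1)
F^* omega = (6*u^3 - 29*u^2 + 6*u*v^2 + 39*u - 11*v^2 - 9) du + (6*v*(u^2 - 3*u + v^2 + 1)) dv.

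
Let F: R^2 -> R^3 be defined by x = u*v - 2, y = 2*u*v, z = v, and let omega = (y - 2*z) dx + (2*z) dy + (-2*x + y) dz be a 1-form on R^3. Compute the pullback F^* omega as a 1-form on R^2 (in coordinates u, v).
F^* omega = (2*v^2*(u + 1)) du + (2*u^2*v + 2*u*v + 4) dv

Using F^*(f dg) = (f ∘ F) d(g ∘ F), substitute each coordinate x_i by F_i(u, v) in f_i, and replace dx_i by d F_i = (∂F_i/∂u) du + (∂F_i/∂v) dv.
  For the x component: f_1(F) = 2*v*(u - 1); d F_1 = (v) du + (u) dv
  For the y component: f_2(F) = 2*v; d F_2 = (2*v) du + (2*u) dv
  For the z component: f_3(F) = 4; d F_3 = (0) du + (1) dv
Combining and collecting du, dv coefficients:
  coeff of du: 2*v^2*(u + 1)
  coeff of dv: 2*u^2*v + 2*u*v + 4
F^* omega = (2*v^2*(u + 1)) du + (2*u^2*v + 2*u*v + 4) dv.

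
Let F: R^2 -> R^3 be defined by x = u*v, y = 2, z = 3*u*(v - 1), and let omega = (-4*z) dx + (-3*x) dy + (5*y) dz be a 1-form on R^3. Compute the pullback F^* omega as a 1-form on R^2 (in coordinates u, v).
F^* omega = (-12*u*v^2 + 12*u*v + 30*v - 30) du + (6*u*(-2*u*v + 2*u + 5)) dv

Using F^*(f dg) = (f ∘ F) d(g ∘ F), substitute each coordinate x_i by F_i(u, v) in f_i, and replace dx_i by d F_i = (∂F_i/∂u) du + (∂F_i/∂v) dv.
  For the x component: f_1(F) = 12*u*(1 - v); d F_1 = (v) du + (u) dv
  For the y component: f_2(F) = -3*u*v; d F_2 = (0) du + (0) dv
  For the z component: f_3(F) = 10; d F_3 = (3*v - 3) du + (3*u) dv
Combining and collecting du, dv coefficients:
  coeff of du: -12*u*v^2 + 12*u*v + 30*v - 30
  coeff of dv: 6*u*(-2*u*v + 2*u + 5)
F^* omega = (-12*u*v^2 + 12*u*v + 30*v - 30) du + (6*u*(-2*u*v + 2*u + 5)) dv.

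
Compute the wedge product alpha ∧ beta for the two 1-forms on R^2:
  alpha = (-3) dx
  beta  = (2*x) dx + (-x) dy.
alpha ∧ beta = (3*x) dx ∧ dy

Distribute the wedge, using dx_i ∧ dx_j = -dx_j ∧ dx_i and dx_i ∧ dx_i = 0. For each pair (i, j) with i < j, the coefficient of dx_i ∧ dx_j in alpha ∧ beta is (alpha_i * beta_j - alpha_j * beta_i). Collecting: alpha ∧ beta = (3*x) dx ∧ dy.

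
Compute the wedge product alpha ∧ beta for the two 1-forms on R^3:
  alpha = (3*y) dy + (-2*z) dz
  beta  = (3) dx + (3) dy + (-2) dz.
alpha ∧ beta = (-9*y) dx ∧ dy + (-6*y + 6*z) dy ∧ dz + (6*z) dx ∧ dz

Distribute the wedge, using dx_i ∧ dx_j = -dx_j ∧ dx_i and dx_i ∧ dx_i = 0. For each pair (i, j) with i < j, the coefficient of dx_i ∧ dx_j in alpha ∧ beta is (alpha_i * beta_j - alpha_j * beta_i). Collecting: alpha ∧ beta = (-9*y) dx ∧ dy + (-6*y + 6*z) dy ∧ dz + (6*z) dx ∧ dz.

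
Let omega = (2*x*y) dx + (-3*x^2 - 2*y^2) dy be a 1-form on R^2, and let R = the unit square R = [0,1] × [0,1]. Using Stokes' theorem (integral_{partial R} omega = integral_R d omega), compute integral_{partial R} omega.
integral_(partial R) omega = -4

Stokes: integral_partial_R omega = integral_R d omega with d omega = (∂Q/∂x - ∂P/∂y) dx ∧ dy.
  ∂Q/∂x = -6*x
  ∂P/∂y = 2*x
  integrand = ∂Q/∂x - ∂P/∂y = -8*x.
Integrating over R: integral_0^1 integral_0^1 (-8*x) dx dy = -4.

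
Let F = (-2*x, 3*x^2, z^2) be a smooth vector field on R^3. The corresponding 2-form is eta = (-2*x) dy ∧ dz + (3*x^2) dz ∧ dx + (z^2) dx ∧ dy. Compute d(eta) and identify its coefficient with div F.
d(eta) = (2*z - 2) dx ∧ dy ∧ dz; div F = 2*z - 2

For a 2-form in R^3 of the form above, applying d gives a 3-form with coefficient ∂P/∂x + ∂Q/∂y + ∂R/∂z:
  ∂P/∂x = -2
  ∂Q/∂y = 0
  ∂R/∂z = 2*z
Sum = 2*z - 2, which is exactly div F.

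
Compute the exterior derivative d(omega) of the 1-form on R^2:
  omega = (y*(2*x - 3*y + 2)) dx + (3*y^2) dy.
d(omega) = (-2*x + 6*y - 2) dx ∧ dy

For a 1-form omega = sum_i f_i dx_i, the exterior derivative is
  d(omega) = sum_{i < j} (∂f_j/∂x_i - ∂f_i/∂x_j) dx_i ∧ dx_j.
  coefficient of dx ∧ dy: ∂f_2/∂x - ∂f_1/∂y = ∂(3*y^2)/∂x - ∂(y*(2*x - 3*y + 2))/∂y = -2*x + 6*y - 2
Assembling: d(omega) = (-2*x + 6*y - 2) dx ∧ dy.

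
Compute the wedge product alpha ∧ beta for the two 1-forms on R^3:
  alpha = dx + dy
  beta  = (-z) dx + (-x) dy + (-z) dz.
alpha ∧ beta = (-x + z) dx ∧ dy + (-z) dx ∧ dz + (-z) dy ∧ dz

Distribute the wedge, using dx_i ∧ dx_j = -dx_j ∧ dx_i and dx_i ∧ dx_i = 0. For each pair (i, j) with i < j, the coefficient of dx_i ∧ dx_j in alpha ∧ beta is (alpha_i * beta_j - alpha_j * beta_i). Collecting: alpha ∧ beta = (-x + z) dx ∧ dy + (-z) dx ∧ dz + (-z) dy ∧ dz.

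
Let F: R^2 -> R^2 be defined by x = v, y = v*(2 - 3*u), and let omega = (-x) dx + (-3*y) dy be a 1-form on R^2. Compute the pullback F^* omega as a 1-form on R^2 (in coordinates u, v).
F^* omega = (v^2*(18 - 27*u)) du + (v*(-27*u^2 + 36*u - 13)) dv

Using F^*(f dg) = (f ∘ F) d(g ∘ F), substitute each coordinate x_i by F_i(u, v) in f_i, and replace dx_i by d F_i = (∂F_i/∂u) du + (∂F_i/∂v) dv.
  For the x component: f_1(F) = -v; d F_1 = (0) du + (1) dv
  For the y component: f_2(F) = 3*v*(3*u - 2); d F_2 = (-3*v) du + (2 - 3*u) dv
Combining and collecting du, dv coefficients:
  coeff of du: v^2*(18 - 27*u)
  coeff of dv: v*(-27*u^2 + 36*u - 13)
F^* omega = (v^2*(18 - 27*u)) du + (v*(-27*u^2 + 36*u - 13)) dv.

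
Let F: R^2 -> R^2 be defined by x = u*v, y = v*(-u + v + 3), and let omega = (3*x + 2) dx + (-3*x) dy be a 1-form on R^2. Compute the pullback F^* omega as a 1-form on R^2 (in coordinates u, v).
F^* omega = (2*v*(3*u*v + 1)) du + (u*(6*u*v - 6*v^2 - 9*v + 2)) dv

Using F^*(f dg) = (f ∘ F) d(g ∘ F), substitute each coordinate x_i by F_i(u, v) in f_i, and replace dx_i by d F_i = (∂F_i/∂u) du + (∂F_i/∂v) dv.
  For the x component: f_1(F) = 3*u*v + 2; d F_1 = (v) du + (u) dv
  For the y component: f_2(F) = -3*u*v; d F_2 = (-v) du + (-u + 2*v + 3) dv
Combining and collecting du, dv coefficients:
  coeff of du: 2*v*(3*u*v + 1)
  coeff of dv: u*(6*u*v - 6*v^2 - 9*v + 2)
F^* omega = (2*v*(3*u*v + 1)) du + (u*(6*u*v - 6*v^2 - 9*v + 2)) dv.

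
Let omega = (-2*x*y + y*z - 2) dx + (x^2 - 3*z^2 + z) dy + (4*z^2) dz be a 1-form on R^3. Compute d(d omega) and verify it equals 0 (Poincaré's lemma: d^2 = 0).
d(d omega) = 0

Step 1: d omega = sum_{i<j} (∂f_j/∂x_i - ∂f_i/∂x_j) dx_i ∧ dx_j:
  coeff of dx ∧ dy: 4*x - z
  coeff of dx ∧ dz: -y
  coeff of dy ∧ dz: 6*z - 1
Step 2: Apply d again to each 2-form coefficient. The only possible 3-form in R^3 is dx ∧ dy ∧ dz, with coefficient
  ∂(coeff of dy∧dz)/∂x - ∂(coeff of dx∧dz)/∂y + ∂(coeff of dx∧dy)/∂z
  = ∂/∂x (6*z - 1) - ∂/∂y (-y) + ∂/∂z (4*x - z).
Each of these terms simplifies to sums of mixed partials that cancel in pairs. The result is 0 (by equality of mixed partials for smooth functions — Schwarz / Clairaut).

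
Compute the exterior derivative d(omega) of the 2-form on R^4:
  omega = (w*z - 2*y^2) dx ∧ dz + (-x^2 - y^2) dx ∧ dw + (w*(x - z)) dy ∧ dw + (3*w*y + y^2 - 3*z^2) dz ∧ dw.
d(omega) = (4*y) dx ∧ dy ∧ dz + (z) dx ∧ dz ∧ dw + (w + 2*y) dx ∧ dy ∧ dw + (4*w + 2*y) dy ∧ dz ∧ dw

For a 2-form omega = sum_{i<j} g_{ij} dx_i ∧ dx_j, the exterior derivative is
  d(omega) = sum_{i<j} d(g_{ij}) ∧ dx_i ∧ dx_j = sum_{i<j, k} (∂g_{ij}/∂x_k) dx_k ∧ dx_i ∧ dx_j.
Expand each term, using dx_k ∧ dx_i ∧ dx_j = sgn(permutation) dx_{(a)} ∧ dx_{(b)} ∧ dx_{(c)} with (a < b < c) sorted:
  d(w*z - 2*y^2) includes (∂/∂y)(w*z - 2*y^2) dy = (-4*y) dy, which multiplied by dx ∧ dz gives (4*y) dx ∧ dy ∧ dz
  d(w*z - 2*y^2) includes (∂/∂w)(w*z - 2*y^2) dw = (z) dw, which multiplied by dx ∧ dz gives (z) dx ∧ dz ∧ dw
  d(-x^2 - y^2) includes (∂/∂y)(-x^2 - y^2) dy = (-2*y) dy, which multiplied by dx ∧ dw gives (2*y) dx ∧ dy ∧ dw
  d(w*(x - z)) includes (∂/∂x)(w*(x - z)) dx = (w) dx, which multiplied by dy ∧ dw gives (w) dx ∧ dy ∧ dw
  d(w*(x - z)) includes (∂/∂z)(w*(x - z)) dz = (-w) dz, which multiplied by dy ∧ dw gives (w) dy ∧ dz ∧ dw
  d(3*w*y + y^2 - 3*z^2) includes (∂/∂y)(3*w*y + y^2 - 3*z^2) dy = (3*w + 2*y) dy, which multiplied by dz ∧ dw gives (3*w + 2*y) dy ∧ dz ∧ dw
Collecting like 3-forms: d(omega) = (4*y) dx ∧ dy ∧ dz + (z) dx ∧ dz ∧ dw + (w + 2*y) dx ∧ dy ∧ dw + (4*w + 2*y) dy ∧ dz ∧ dw.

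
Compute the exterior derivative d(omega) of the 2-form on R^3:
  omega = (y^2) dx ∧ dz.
d(omega) = (-2*y) dx ∧ dy ∧ dz

For a 2-form omega = sum_{i<j} g_{ij} dx_i ∧ dx_j, the exterior derivative is
  d(omega) = sum_{i<j} d(g_{ij}) ∧ dx_i ∧ dx_j = sum_{i<j, k} (∂g_{ij}/∂x_k) dx_k ∧ dx_i ∧ dx_j.
Expand each term, using dx_k ∧ dx_i ∧ dx_j = sgn(permutation) dx_{(a)} ∧ dx_{(b)} ∧ dx_{(c)} with (a < b < c) sorted:
  d(y^2) includes (∂/∂y)(y^2) dy = (2*y) dy, which multiplied by dx ∧ dz gives (-2*y) dx ∧ dy ∧ dz
Collecting like 3-forms: d(omega) = (-2*y) dx ∧ dy ∧ dz.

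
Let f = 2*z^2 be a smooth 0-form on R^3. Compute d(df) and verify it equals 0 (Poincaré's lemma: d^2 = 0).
d(df) = 0

Step 1: df = sum_i (∂f/∂x_i) dx_i = (0) dx + (0) dy + (4*z) dz.
Step 2: Apply d again. Using the 1-form formula, the coefficient of dx ∧ dy in d(df) is ∂^2 f/∂x ∂y - ∂^2 f/∂y ∂x = (0) - (0) = 0 (equality of mixed partials for smooth f).
Similarly for dx ∧ dz and dy ∧ dz — all coefficients vanish. So d(df) = 0.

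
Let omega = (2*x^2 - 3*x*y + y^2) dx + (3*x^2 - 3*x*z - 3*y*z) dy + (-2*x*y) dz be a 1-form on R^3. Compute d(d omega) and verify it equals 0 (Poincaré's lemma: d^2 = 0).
d(d omega) = 0

Step 1: d omega = sum_{i<j} (∂f_j/∂x_i - ∂f_i/∂x_j) dx_i ∧ dx_j:
  coeff of dx ∧ dy: 9*x - 2*y - 3*z
  coeff of dx ∧ dz: -2*y
  coeff of dy ∧ dz: x + 3*y
Step 2: Apply d again to each 2-form coefficient. The only possible 3-form in R^3 is dx ∧ dy ∧ dz, with coefficient
  ∂(coeff of dy∧dz)/∂x - ∂(coeff of dx∧dz)/∂y + ∂(coeff of dx∧dy)/∂z
  = ∂/∂x (x + 3*y) - ∂/∂y (-2*y) + ∂/∂z (9*x - 2*y - 3*z).
Each of these terms simplifies to sums of mixed partials that cancel in pairs. The result is 0 (by equality of mixed partials for smooth functions — Schwarz / Clairaut).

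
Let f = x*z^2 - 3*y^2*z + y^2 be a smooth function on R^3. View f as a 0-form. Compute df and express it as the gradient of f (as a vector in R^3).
df = (z^2) dx + (2*y*(1 - 3*z)) dy + (2*x*z - 3*y^2) dz; grad f = (z^2, 2*y*(1 - 3*z), 2*x*z - 3*y^2)

For a 0-form f, d f = (∂f/∂x) dx + (∂f/∂y) dy + (∂f/∂z) dz. The components of the vector representation are exactly the entries of grad f in Cartesian coordinates:
  ∂f/∂x = z^2
  ∂f/∂y = 2*y*(1 - 3*z)
  ∂f/∂z = 2*x*z - 3*y^2.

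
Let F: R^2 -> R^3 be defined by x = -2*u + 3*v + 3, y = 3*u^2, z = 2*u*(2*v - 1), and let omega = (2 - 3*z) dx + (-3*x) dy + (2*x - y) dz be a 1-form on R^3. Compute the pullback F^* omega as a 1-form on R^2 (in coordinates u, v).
F^* omega = (-12*u^2*v + 42*u^2 - 46*u*v - 58*u + 24*v^2 + 12*v - 16) du + (-12*u^3 - 16*u^2 - 12*u*v + 42*u + 6) dv

Using F^*(f dg) = (f ∘ F) d(g ∘ F), substitute each coordinate x_i by F_i(u, v) in f_i, and replace dx_i by d F_i = (∂F_i/∂u) du + (∂F_i/∂v) dv.
  For the x component: f_1(F) = -12*u*v + 6*u + 2; d F_1 = (-2) du + (3) dv
  For the y component: f_2(F) = 6*u - 9*v - 9; d F_2 = (6*u) du + (0) dv
  For the z component: f_3(F) = -3*u^2 - 4*u + 6*v + 6; d F_3 = (4*v - 2) du + (4*u) dv
Combining and collecting du, dv coefficients:
  coeff of du: -12*u^2*v + 42*u^2 - 46*u*v - 58*u + 24*v^2 + 12*v - 16
  coeff of dv: -12*u^3 - 16*u^2 - 12*u*v + 42*u + 6
F^* omega = (-12*u^2*v + 42*u^2 - 46*u*v - 58*u + 24*v^2 + 12*v - 16) du + (-12*u^3 - 16*u^2 - 12*u*v + 42*u + 6) dv.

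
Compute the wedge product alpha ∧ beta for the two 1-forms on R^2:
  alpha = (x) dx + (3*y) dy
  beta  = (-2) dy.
alpha ∧ beta = (-2*x) dx ∧ dy

Distribute the wedge, using dx_i ∧ dx_j = -dx_j ∧ dx_i and dx_i ∧ dx_i = 0. For each pair (i, j) with i < j, the coefficient of dx_i ∧ dx_j in alpha ∧ beta is (alpha_i * beta_j - alpha_j * beta_i). Collecting: alpha ∧ beta = (-2*x) dx ∧ dy.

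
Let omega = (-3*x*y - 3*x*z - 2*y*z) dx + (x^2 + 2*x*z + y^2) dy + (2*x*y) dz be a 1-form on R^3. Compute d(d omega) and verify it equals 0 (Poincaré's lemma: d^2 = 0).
d(d omega) = 0

Step 1: d omega = sum_{i<j} (∂f_j/∂x_i - ∂f_i/∂x_j) dx_i ∧ dx_j:
  coeff of dx ∧ dy: 5*x + 4*z
  coeff of dx ∧ dz: 3*x + 4*y
  coeff of dy ∧ dz: 0
Step 2: Apply d again to each 2-form coefficient. The only possible 3-form in R^3 is dx ∧ dy ∧ dz, with coefficient
  ∂(coeff of dy∧dz)/∂x - ∂(coeff of dx∧dz)/∂y + ∂(coeff of dx∧dy)/∂z
  = ∂/∂x (0) - ∂/∂y (3*x + 4*y) + ∂/∂z (5*x + 4*z).
Each of these terms simplifies to sums of mixed partials that cancel in pairs. The result is 0 (by equality of mixed partials for smooth functions — Schwarz / Clairaut).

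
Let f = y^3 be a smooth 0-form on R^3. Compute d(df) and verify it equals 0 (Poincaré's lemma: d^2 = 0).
d(df) = 0

Step 1: df = sum_i (∂f/∂x_i) dx_i = (0) dx + (3*y^2) dy + (0) dz.
Step 2: Apply d again. Using the 1-form formula, the coefficient of dx ∧ dy in d(df) is ∂^2 f/∂x ∂y - ∂^2 f/∂y ∂x = (0) - (0) = 0 (equality of mixed partials for smooth f).
Similarly for dx ∧ dz and dy ∧ dz — all coefficients vanish. So d(df) = 0.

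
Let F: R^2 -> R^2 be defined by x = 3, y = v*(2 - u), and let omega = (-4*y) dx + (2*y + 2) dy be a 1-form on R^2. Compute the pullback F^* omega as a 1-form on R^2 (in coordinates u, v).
F^* omega = (2*v*(u*v - 2*v - 1)) du + (2*u^2*v - 8*u*v - 2*u + 8*v + 4) dv

Using F^*(f dg) = (f ∘ F) d(g ∘ F), substitute each coordinate x_i by F_i(u, v) in f_i, and replace dx_i by d F_i = (∂F_i/∂u) du + (∂F_i/∂v) dv.
  For the x component: f_1(F) = 4*v*(u - 2); d F_1 = (0) du + (0) dv
  For the y component: f_2(F) = -2*u*v + 4*v + 2; d F_2 = (-v) du + (2 - u) dv
Combining and collecting du, dv coefficients:
  coeff of du: 2*v*(u*v - 2*v - 1)
  coeff of dv: 2*u^2*v - 8*u*v - 2*u + 8*v + 4
F^* omega = (2*v*(u*v - 2*v - 1)) du + (2*u^2*v - 8*u*v - 2*u + 8*v + 4) dv.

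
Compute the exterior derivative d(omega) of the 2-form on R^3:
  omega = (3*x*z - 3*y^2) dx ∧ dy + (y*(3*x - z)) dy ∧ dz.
d(omega) = (3*x + 3*y) dx ∧ dy ∧ dz

For a 2-form omega = sum_{i<j} g_{ij} dx_i ∧ dx_j, the exterior derivative is
  d(omega) = sum_{i<j} d(g_{ij}) ∧ dx_i ∧ dx_j = sum_{i<j, k} (∂g_{ij}/∂x_k) dx_k ∧ dx_i ∧ dx_j.
Expand each term, using dx_k ∧ dx_i ∧ dx_j = sgn(permutation) dx_{(a)} ∧ dx_{(b)} ∧ dx_{(c)} with (a < b < c) sorted:
  d(3*x*z - 3*y^2) includes (∂/∂z)(3*x*z - 3*y^2) dz = (3*x) dz, which multiplied by dx ∧ dy gives (3*x) dx ∧ dy ∧ dz
  d(y*(3*x - z)) includes (∂/∂x)(y*(3*x - z)) dx = (3*y) dx, which multiplied by dy ∧ dz gives (3*y) dx ∧ dy ∧ dz
Collecting like 3-forms: d(omega) = (3*x + 3*y) dx ∧ dy ∧ dz.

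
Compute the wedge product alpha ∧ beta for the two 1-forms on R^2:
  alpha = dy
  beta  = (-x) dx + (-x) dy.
alpha ∧ beta = (x) dx ∧ dy

Distribute the wedge, using dx_i ∧ dx_j = -dx_j ∧ dx_i and dx_i ∧ dx_i = 0. For each pair (i, j) with i < j, the coefficient of dx_i ∧ dx_j in alpha ∧ beta is (alpha_i * beta_j - alpha_j * beta_i). Collecting: alpha ∧ beta = (x) dx ∧ dy.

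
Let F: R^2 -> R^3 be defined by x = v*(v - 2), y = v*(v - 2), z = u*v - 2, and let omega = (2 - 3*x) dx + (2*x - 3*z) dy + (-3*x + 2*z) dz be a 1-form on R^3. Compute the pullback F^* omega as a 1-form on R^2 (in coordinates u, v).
F^* omega = (v*(2*u*v - 3*v^2 + 6*v - 4)) du + (2*u^2*v - 9*u*v^2 + 12*u*v - 4*u - 2*v^3 + 6*v^2 + 12*v - 16) dv

Using F^*(f dg) = (f ∘ F) d(g ∘ F), substitute each coordinate x_i by F_i(u, v) in f_i, and replace dx_i by d F_i = (∂F_i/∂u) du + (∂F_i/∂v) dv.
  For the x component: f_1(F) = -3*v^2 + 6*v + 2; d F_1 = (0) du + (2*v - 2) dv
  For the y component: f_2(F) = -3*u*v + 2*v^2 - 4*v + 6; d F_2 = (0) du + (2*v - 2) dv
  For the z component: f_3(F) = 2*u*v - 3*v^2 + 6*v - 4; d F_3 = (v) du + (u) dv
Combining and collecting du, dv coefficients:
  coeff of du: v*(2*u*v - 3*v^2 + 6*v - 4)
  coeff of dv: 2*u^2*v - 9*u*v^2 + 12*u*v - 4*u - 2*v^3 + 6*v^2 + 12*v - 16
F^* omega = (v*(2*u*v - 3*v^2 + 6*v - 4)) du + (2*u^2*v - 9*u*v^2 + 12*u*v - 4*u - 2*v^3 + 6*v^2 + 12*v - 16) dv.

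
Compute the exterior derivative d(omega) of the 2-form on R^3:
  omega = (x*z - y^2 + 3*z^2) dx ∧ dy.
d(omega) = (x + 6*z) dx ∧ dy ∧ dz

For a 2-form omega = sum_{i<j} g_{ij} dx_i ∧ dx_j, the exterior derivative is
  d(omega) = sum_{i<j} d(g_{ij}) ∧ dx_i ∧ dx_j = sum_{i<j, k} (∂g_{ij}/∂x_k) dx_k ∧ dx_i ∧ dx_j.
Expand each term, using dx_k ∧ dx_i ∧ dx_j = sgn(permutation) dx_{(a)} ∧ dx_{(b)} ∧ dx_{(c)} with (a < b < c) sorted:
  d(x*z - y^2 + 3*z^2) includes (∂/∂z)(x*z - y^2 + 3*z^2) dz = (x + 6*z) dz, which multiplied by dx ∧ dy gives (x + 6*z) dx ∧ dy ∧ dz
Collecting like 3-forms: d(omega) = (x + 6*z) dx ∧ dy ∧ dz.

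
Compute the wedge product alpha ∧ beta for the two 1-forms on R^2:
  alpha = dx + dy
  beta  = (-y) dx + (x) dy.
alpha ∧ beta = (x + y) dx ∧ dy

Distribute the wedge, using dx_i ∧ dx_j = -dx_j ∧ dx_i and dx_i ∧ dx_i = 0. For each pair (i, j) with i < j, the coefficient of dx_i ∧ dx_j in alpha ∧ beta is (alpha_i * beta_j - alpha_j * beta_i). Collecting: alpha ∧ beta = (x + y) dx ∧ dy.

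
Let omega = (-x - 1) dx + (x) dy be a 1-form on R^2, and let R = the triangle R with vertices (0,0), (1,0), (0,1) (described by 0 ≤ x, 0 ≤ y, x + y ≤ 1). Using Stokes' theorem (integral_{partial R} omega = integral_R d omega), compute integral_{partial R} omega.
integral_(partial R) omega = 1/2

Stokes: integral_partial_R omega = integral_R d omega with d omega = (∂Q/∂x - ∂P/∂y) dx ∧ dy.
  ∂Q/∂x = 1
  ∂P/∂y = 0
  integrand = ∂Q/∂x - ∂P/∂y = 1.
Integrating over R: integral_0^1 integral_0^{1-x} (1) dy dx = 1/2.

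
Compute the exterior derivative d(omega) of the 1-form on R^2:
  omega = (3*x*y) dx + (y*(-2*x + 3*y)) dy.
d(omega) = (-3*x - 2*y) dx ∧ dy

For a 1-form omega = sum_i f_i dx_i, the exterior derivative is
  d(omega) = sum_{i < j} (∂f_j/∂x_i - ∂f_i/∂x_j) dx_i ∧ dx_j.
  coefficient of dx ∧ dy: ∂f_2/∂x - ∂f_1/∂y = ∂(y*(-2*x + 3*y))/∂x - ∂(3*x*y)/∂y = -3*x - 2*y
Assembling: d(omega) = (-3*x - 2*y) dx ∧ dy.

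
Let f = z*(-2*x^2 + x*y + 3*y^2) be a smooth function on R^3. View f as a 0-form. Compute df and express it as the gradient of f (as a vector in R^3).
df = (z*(-4*x + y)) dx + (z*(x + 6*y)) dy + (-2*x^2 + x*y + 3*y^2) dz; grad f = (z*(-4*x + y), z*(x + 6*y), -2*x^2 + x*y + 3*y^2)

For a 0-form f, d f = (∂f/∂x) dx + (∂f/∂y) dy + (∂f/∂z) dz. The components of the vector representation are exactly the entries of grad f in Cartesian coordinates:
  ∂f/∂x = z*(-4*x + y)
  ∂f/∂y = z*(x + 6*y)
  ∂f/∂z = -2*x^2 + x*y + 3*y^2.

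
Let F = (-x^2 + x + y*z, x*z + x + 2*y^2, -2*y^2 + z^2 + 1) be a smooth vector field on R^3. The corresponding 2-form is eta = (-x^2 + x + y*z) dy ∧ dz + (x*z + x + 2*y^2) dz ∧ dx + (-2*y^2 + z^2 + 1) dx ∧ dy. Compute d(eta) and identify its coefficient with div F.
d(eta) = (-2*x + 4*y + 2*z + 1) dx ∧ dy ∧ dz; div F = -2*x + 4*y + 2*z + 1

For a 2-form in R^3 of the form above, applying d gives a 3-form with coefficient ∂P/∂x + ∂Q/∂y + ∂R/∂z:
  ∂P/∂x = 1 - 2*x
  ∂Q/∂y = 4*y
  ∂R/∂z = 2*z
Sum = -2*x + 4*y + 2*z + 1, which is exactly div F.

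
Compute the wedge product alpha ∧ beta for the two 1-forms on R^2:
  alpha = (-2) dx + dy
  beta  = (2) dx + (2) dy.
alpha ∧ beta = (-6) dx ∧ dy

Distribute the wedge, using dx_i ∧ dx_j = -dx_j ∧ dx_i and dx_i ∧ dx_i = 0. For each pair (i, j) with i < j, the coefficient of dx_i ∧ dx_j in alpha ∧ beta is (alpha_i * beta_j - alpha_j * beta_i). Collecting: alpha ∧ beta = (-6) dx ∧ dy.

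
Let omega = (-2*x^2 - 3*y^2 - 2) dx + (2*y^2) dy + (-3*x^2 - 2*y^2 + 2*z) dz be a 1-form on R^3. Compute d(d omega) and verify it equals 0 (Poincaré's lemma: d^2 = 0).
d(d omega) = 0

Step 1: d omega = sum_{i<j} (∂f_j/∂x_i - ∂f_i/∂x_j) dx_i ∧ dx_j:
  coeff of dx ∧ dy: 6*y
  coeff of dx ∧ dz: -6*x
  coeff of dy ∧ dz: -4*y
Step 2: Apply d again to each 2-form coefficient. The only possible 3-form in R^3 is dx ∧ dy ∧ dz, with coefficient
  ∂(coeff of dy∧dz)/∂x - ∂(coeff of dx∧dz)/∂y + ∂(coeff of dx∧dy)/∂z
  = ∂/∂x (-4*y) - ∂/∂y (-6*x) + ∂/∂z (6*y).
Each of these terms simplifies to sums of mixed partials that cancel in pairs. The result is 0 (by equality of mixed partials for smooth functions — Schwarz / Clairaut).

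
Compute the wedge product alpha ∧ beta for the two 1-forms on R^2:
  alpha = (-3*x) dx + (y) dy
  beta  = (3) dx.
alpha ∧ beta = (-3*y) dx ∧ dy

Distribute the wedge, using dx_i ∧ dx_j = -dx_j ∧ dx_i and dx_i ∧ dx_i = 0. For each pair (i, j) with i < j, the coefficient of dx_i ∧ dx_j in alpha ∧ beta is (alpha_i * beta_j - alpha_j * beta_i). Collecting: alpha ∧ beta = (-3*y) dx ∧ dy.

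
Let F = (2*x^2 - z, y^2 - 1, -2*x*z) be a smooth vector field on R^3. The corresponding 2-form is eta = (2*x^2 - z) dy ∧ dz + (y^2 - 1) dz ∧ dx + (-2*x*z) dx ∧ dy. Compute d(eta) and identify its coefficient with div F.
d(eta) = (2*x + 2*y) dx ∧ dy ∧ dz; div F = 2*x + 2*y

For a 2-form in R^3 of the form above, applying d gives a 3-form with coefficient ∂P/∂x + ∂Q/∂y + ∂R/∂z:
  ∂P/∂x = 4*x
  ∂Q/∂y = 2*y
  ∂R/∂z = -2*x
Sum = 2*x + 2*y, which is exactly div F.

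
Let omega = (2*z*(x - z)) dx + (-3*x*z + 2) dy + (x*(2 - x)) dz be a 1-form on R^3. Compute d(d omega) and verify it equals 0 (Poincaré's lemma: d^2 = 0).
d(d omega) = 0

Step 1: d omega = sum_{i<j} (∂f_j/∂x_i - ∂f_i/∂x_j) dx_i ∧ dx_j:
  coeff of dx ∧ dy: -3*z
  coeff of dx ∧ dz: -4*x + 4*z + 2
  coeff of dy ∧ dz: 3*x
Step 2: Apply d again to each 2-form coefficient. The only possible 3-form in R^3 is dx ∧ dy ∧ dz, with coefficient
  ∂(coeff of dy∧dz)/∂x - ∂(coeff of dx∧dz)/∂y + ∂(coeff of dx∧dy)/∂z
  = ∂/∂x (3*x) - ∂/∂y (-4*x + 4*z + 2) + ∂/∂z (-3*z).
Each of these terms simplifies to sums of mixed partials that cancel in pairs. The result is 0 (by equality of mixed partials for smooth functions — Schwarz / Clairaut).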